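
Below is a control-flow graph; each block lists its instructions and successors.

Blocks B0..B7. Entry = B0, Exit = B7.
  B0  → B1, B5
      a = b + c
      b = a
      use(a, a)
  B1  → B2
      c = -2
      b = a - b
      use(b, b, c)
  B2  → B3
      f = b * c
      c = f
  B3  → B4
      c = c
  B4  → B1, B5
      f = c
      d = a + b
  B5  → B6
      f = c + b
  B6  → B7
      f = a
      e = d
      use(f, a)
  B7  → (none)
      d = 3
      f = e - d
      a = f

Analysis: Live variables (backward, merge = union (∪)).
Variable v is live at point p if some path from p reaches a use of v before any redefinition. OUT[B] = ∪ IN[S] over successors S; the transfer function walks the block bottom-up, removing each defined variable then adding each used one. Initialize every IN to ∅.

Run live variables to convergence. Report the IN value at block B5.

Converged values:
  B0:  IN={b, c, d}  OUT={a, b, c, d}
  B1:  IN={a, b}  OUT={a, b, c}
  B2:  IN={a, b, c}  OUT={a, b, c}
  B3:  IN={a, b, c}  OUT={a, b, c}
  B4:  IN={a, b, c}  OUT={a, b, c, d}
  B5:  IN={a, b, c, d}  OUT={a, d}
  B6:  IN={a, d}  OUT={e}
  B7:  IN={e}  OUT={}

Merge at B5: OUT[B5] = IN[B6] = {a, d}
Applying B5's transfer function to that OUT value gives IN[B5] (row B5 above).

Answer: {a, b, c, d}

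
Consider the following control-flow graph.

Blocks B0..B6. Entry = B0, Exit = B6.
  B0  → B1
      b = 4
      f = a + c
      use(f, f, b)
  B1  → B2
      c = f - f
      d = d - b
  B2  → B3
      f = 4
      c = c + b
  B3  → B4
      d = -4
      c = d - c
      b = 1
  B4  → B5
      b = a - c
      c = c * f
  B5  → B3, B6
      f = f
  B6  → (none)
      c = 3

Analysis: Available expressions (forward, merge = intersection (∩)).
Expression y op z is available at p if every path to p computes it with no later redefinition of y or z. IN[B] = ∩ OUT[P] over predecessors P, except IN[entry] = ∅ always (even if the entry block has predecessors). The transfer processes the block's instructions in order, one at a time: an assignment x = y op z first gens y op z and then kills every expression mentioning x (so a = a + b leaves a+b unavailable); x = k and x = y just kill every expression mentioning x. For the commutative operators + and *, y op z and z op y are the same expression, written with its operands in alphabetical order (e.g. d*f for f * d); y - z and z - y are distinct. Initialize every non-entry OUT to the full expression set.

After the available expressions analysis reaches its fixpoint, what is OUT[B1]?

Converged values:
  B0: | IN={} | OUT={a+c}
  B1: | IN={a+c} | OUT={f-f}
  B2: | IN={f-f} | OUT={}
  B3: | IN={} | OUT={}
  B4: | IN={} | OUT={}
  B5: | IN={} | OUT={}
  B6: | IN={} | OUT={}

Merge at B1: IN[B1] = OUT[B0] = {a+c}
Applying B1's transfer function to that IN value gives OUT[B1] (row B1 above).

Answer: {f-f}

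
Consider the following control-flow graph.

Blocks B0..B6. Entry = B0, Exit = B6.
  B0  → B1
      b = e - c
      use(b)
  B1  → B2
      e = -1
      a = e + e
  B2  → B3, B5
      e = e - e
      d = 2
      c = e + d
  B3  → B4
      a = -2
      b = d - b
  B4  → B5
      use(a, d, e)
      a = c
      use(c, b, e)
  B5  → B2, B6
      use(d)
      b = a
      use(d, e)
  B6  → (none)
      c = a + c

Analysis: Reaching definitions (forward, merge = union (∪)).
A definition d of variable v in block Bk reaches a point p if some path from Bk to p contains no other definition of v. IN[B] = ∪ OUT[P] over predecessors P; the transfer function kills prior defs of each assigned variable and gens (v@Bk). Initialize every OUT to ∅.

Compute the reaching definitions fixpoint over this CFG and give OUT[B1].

Converged values:
  B0: | IN={} | OUT={b@B0}
  B1: | IN={b@B0} | OUT={a@B1, b@B0, e@B1}
  B2: | IN={a@B1, a@B4, b@B0, b@B5, c@B2, d@B2, e@B1, e@B2} | OUT={a@B1, a@B4, b@B0, b@B5, c@B2, d@B2, e@B2}
  B3: | IN={a@B1, a@B4, b@B0, b@B5, c@B2, d@B2, e@B2} | OUT={a@B3, b@B3, c@B2, d@B2, e@B2}
  B4: | IN={a@B3, b@B3, c@B2, d@B2, e@B2} | OUT={a@B4, b@B3, c@B2, d@B2, e@B2}
  B5: | IN={a@B1, a@B4, b@B0, b@B3, b@B5, c@B2, d@B2, e@B2} | OUT={a@B1, a@B4, b@B5, c@B2, d@B2, e@B2}
  B6: | IN={a@B1, a@B4, b@B5, c@B2, d@B2, e@B2} | OUT={a@B1, a@B4, b@B5, c@B6, d@B2, e@B2}

Merge at B1: IN[B1] = OUT[B0] = {b@B0}
Applying B1's transfer function to that IN value gives OUT[B1] (row B1 above).

Answer: {a@B1, b@B0, e@B1}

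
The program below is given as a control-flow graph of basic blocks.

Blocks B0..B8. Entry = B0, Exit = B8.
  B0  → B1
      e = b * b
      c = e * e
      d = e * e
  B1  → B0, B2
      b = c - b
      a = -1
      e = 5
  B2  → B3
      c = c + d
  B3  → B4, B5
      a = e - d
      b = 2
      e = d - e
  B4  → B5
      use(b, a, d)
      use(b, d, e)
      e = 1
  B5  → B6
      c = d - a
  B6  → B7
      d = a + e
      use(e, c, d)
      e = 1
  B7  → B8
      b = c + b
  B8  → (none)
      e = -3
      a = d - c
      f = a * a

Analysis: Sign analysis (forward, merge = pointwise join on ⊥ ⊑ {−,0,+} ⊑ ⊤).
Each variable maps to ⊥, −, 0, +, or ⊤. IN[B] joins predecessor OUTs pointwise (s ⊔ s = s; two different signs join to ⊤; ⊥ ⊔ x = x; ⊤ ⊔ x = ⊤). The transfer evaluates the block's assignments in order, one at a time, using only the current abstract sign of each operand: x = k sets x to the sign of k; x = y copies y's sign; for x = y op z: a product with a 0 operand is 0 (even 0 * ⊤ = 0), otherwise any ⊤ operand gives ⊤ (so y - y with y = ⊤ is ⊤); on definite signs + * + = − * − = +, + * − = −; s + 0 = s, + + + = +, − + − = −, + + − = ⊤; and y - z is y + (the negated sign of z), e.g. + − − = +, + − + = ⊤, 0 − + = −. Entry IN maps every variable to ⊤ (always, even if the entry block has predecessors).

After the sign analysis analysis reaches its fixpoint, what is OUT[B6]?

Answer: {a: ⊤, b: +, c: ⊤, d: ⊤, e: +, f: ⊤}

Trace:
Per-block solution:
  B0: | IN=(all ⊤) | OUT=(all ⊤)
  B1: | IN=(all ⊤) | OUT={a:-, e:+; rest ⊤}
  B2: | IN={a:-, e:+; rest ⊤} | OUT={a:-, e:+; rest ⊤}
  B3: | IN={a:-, e:+; rest ⊤} | OUT={b:+; rest ⊤}
  B4: | IN={b:+; rest ⊤} | OUT={b:+, e:+; rest ⊤}
  B5: | IN={b:+; rest ⊤} | OUT={b:+; rest ⊤}
  B6: | IN={b:+; rest ⊤} | OUT={b:+, e:+; rest ⊤}
  B7: | IN={b:+, e:+; rest ⊤} | OUT={e:+; rest ⊤}
  B8: | IN={e:+; rest ⊤} | OUT={e:-; rest ⊤}

Merge at B6: IN[B6] = OUT[B5] = {a: ⊤, b: +, c: ⊤, d: ⊤, e: ⊤, f: ⊤}
Applying B6's transfer function to that IN value gives OUT[B6] (row B6 above).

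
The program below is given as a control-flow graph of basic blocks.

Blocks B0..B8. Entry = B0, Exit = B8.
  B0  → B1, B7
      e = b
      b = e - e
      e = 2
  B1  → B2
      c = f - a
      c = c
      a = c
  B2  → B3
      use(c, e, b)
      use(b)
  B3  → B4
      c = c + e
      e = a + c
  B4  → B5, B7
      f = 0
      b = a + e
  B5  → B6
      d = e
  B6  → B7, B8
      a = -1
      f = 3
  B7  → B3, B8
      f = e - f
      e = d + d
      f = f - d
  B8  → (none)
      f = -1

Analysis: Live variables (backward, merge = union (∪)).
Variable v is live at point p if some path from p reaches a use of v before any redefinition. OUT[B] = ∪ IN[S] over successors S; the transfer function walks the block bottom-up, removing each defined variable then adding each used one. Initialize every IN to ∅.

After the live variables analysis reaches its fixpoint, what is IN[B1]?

Answer: {a, b, d, e, f}

Derivation:
Converged values:
  B0: | IN={a, b, c, d, f} | OUT={a, b, c, d, e, f}
  B1: | IN={a, b, d, e, f} | OUT={a, b, c, d, e}
  B2: | IN={a, b, c, d, e} | OUT={a, c, d, e}
  B3: | IN={a, c, d, e} | OUT={a, c, d, e}
  B4: | IN={a, c, d, e} | OUT={a, c, d, e, f}
  B5: | IN={c, e} | OUT={c, d, e}
  B6: | IN={c, d, e} | OUT={a, c, d, e, f}
  B7: | IN={a, c, d, e, f} | OUT={a, c, d, e}
  B8: | IN={} | OUT={}

Merge at B1: OUT[B1] = IN[B2] = {a, b, c, d, e}
Applying B1's transfer function to that OUT value gives IN[B1] (row B1 above).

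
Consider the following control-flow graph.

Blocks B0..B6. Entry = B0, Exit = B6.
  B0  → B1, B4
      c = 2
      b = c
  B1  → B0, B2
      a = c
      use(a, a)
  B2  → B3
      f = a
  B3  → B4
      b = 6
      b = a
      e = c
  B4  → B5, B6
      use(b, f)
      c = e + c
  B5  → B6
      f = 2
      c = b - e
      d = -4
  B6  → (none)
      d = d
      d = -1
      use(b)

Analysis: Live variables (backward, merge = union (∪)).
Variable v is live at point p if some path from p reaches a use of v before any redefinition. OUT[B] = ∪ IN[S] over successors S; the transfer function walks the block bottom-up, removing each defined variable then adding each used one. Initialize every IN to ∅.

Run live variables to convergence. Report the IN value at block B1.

Fixpoint table:
  B0: | IN={d, e, f} | OUT={b, c, d, e, f}
  B1: | IN={c, d, e, f} | OUT={a, c, d, e, f}
  B2: | IN={a, c, d} | OUT={a, c, d, f}
  B3: | IN={a, c, d, f} | OUT={b, c, d, e, f}
  B4: | IN={b, c, d, e, f} | OUT={b, d, e}
  B5: | IN={b, e} | OUT={b, d}
  B6: | IN={b, d} | OUT={}

Merge at B1: OUT[B1] = IN[B0] ⊔ IN[B2] = {a, c, d, e, f}
Applying B1's transfer function to that OUT value gives IN[B1] (row B1 above).

Answer: {c, d, e, f}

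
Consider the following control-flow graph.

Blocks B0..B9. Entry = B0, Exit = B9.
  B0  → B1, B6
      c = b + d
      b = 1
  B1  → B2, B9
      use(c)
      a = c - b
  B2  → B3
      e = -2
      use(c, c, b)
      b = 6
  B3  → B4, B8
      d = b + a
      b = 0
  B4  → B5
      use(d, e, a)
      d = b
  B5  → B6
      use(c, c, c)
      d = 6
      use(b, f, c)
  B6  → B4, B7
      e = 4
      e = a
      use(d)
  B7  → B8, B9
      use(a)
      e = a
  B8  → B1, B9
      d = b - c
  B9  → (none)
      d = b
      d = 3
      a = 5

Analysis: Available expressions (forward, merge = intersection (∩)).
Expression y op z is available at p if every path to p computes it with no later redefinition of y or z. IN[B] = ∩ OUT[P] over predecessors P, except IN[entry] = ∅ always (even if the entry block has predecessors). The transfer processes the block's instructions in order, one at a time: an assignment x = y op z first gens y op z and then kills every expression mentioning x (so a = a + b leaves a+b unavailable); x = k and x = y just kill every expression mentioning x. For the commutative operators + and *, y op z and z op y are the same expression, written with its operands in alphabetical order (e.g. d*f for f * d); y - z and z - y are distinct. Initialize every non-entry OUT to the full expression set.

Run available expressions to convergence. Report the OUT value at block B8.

Fixpoint table:
  B0: | IN={} | OUT={}
  B1: | IN={} | OUT={c-b}
  B2: | IN={c-b} | OUT={}
  B3: | IN={} | OUT={}
  B4: | IN={} | OUT={}
  B5: | IN={} | OUT={}
  B6: | IN={} | OUT={}
  B7: | IN={} | OUT={}
  B8: | IN={} | OUT={b-c}
  B9: | IN={} | OUT={}

Merge at B8: IN[B8] = OUT[B3] ∩ OUT[B7] = {}
Applying B8's transfer function to that IN value gives OUT[B8] (row B8 above).

Answer: {b-c}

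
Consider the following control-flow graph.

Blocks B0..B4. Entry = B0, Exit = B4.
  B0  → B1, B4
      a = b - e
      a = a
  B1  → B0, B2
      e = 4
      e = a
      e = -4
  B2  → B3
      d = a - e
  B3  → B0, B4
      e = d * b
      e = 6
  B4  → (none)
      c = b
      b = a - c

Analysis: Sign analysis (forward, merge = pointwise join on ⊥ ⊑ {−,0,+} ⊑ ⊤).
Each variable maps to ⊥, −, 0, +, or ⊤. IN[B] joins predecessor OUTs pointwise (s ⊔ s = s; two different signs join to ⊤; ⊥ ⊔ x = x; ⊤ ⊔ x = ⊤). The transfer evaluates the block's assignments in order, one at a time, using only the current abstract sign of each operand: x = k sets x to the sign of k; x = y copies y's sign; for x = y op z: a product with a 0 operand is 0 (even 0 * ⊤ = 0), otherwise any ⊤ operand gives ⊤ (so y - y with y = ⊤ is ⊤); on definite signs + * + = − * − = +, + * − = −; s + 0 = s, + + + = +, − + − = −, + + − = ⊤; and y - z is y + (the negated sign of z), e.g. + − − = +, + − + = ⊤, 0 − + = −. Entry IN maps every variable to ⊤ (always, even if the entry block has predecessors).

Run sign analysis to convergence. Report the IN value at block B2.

Answer: {a: ⊤, b: ⊤, c: ⊤, d: ⊤, e: -, f: ⊤}

Derivation:
Per-block solution:
  B0:   IN=(all ⊤)   OUT=(all ⊤)
  B1:   IN=(all ⊤)   OUT={e:-; rest ⊤}
  B2:   IN={e:-; rest ⊤}   OUT={e:-; rest ⊤}
  B3:   IN={e:-; rest ⊤}   OUT={e:+; rest ⊤}
  B4:   IN=(all ⊤)   OUT=(all ⊤)

Merge at B2: IN[B2] = OUT[B1] = {a: ⊤, b: ⊤, c: ⊤, d: ⊤, e: -, f: ⊤}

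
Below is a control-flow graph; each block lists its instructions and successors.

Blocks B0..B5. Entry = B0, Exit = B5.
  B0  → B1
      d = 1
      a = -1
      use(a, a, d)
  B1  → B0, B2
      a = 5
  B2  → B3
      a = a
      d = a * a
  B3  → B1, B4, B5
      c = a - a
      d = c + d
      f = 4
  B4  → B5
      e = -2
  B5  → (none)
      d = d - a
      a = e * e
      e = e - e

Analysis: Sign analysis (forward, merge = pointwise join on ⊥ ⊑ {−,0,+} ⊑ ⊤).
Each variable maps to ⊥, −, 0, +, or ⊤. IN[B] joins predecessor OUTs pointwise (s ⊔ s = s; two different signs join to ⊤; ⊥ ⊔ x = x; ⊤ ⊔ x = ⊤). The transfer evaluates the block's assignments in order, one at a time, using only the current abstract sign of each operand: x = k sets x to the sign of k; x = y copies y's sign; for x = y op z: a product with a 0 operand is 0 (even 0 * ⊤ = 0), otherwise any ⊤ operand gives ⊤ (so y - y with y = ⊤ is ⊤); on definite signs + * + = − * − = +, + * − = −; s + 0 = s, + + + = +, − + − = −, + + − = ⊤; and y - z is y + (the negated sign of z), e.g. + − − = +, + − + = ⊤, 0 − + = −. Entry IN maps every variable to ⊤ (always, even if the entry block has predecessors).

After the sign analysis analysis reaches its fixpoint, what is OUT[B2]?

Converged values:
  B0:   IN=(all ⊤)   OUT={a:-, d:+; rest ⊤}
  B1:   IN=(all ⊤)   OUT={a:+; rest ⊤}
  B2:   IN={a:+; rest ⊤}   OUT={a:+, d:+; rest ⊤}
  B3:   IN={a:+, d:+; rest ⊤}   OUT={a:+, f:+; rest ⊤}
  B4:   IN={a:+, f:+; rest ⊤}   OUT={a:+, e:-, f:+; rest ⊤}
  B5:   IN={a:+, f:+; rest ⊤}   OUT={f:+; rest ⊤}

Merge at B2: IN[B2] = OUT[B1] = {a: +, b: ⊤, c: ⊤, d: ⊤, e: ⊤, f: ⊤}
Applying B2's transfer function to that IN value gives OUT[B2] (row B2 above).

Answer: {a: +, b: ⊤, c: ⊤, d: +, e: ⊤, f: ⊤}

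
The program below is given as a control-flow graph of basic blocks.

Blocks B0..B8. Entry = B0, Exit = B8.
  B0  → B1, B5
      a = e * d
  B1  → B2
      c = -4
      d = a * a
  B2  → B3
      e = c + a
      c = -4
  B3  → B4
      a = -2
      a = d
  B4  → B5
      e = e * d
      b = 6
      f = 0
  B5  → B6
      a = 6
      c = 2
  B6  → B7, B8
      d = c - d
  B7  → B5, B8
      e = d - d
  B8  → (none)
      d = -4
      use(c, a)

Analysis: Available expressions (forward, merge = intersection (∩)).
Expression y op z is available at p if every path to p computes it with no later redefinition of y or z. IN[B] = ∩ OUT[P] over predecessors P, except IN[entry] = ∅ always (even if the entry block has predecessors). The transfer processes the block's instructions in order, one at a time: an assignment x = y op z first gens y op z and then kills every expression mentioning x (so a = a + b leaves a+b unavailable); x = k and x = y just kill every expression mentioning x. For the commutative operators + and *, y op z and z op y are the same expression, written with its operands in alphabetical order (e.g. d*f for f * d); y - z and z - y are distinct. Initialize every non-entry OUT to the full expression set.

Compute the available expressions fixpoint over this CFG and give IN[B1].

Converged values:
  B0: | IN={} | OUT={d*e}
  B1: | IN={d*e} | OUT={a*a}
  B2: | IN={a*a} | OUT={a*a}
  B3: | IN={a*a} | OUT={}
  B4: | IN={} | OUT={}
  B5: | IN={} | OUT={}
  B6: | IN={} | OUT={}
  B7: | IN={} | OUT={d-d}
  B8: | IN={} | OUT={}

Merge at B1: IN[B1] = OUT[B0] = {d*e}

Answer: {d*e}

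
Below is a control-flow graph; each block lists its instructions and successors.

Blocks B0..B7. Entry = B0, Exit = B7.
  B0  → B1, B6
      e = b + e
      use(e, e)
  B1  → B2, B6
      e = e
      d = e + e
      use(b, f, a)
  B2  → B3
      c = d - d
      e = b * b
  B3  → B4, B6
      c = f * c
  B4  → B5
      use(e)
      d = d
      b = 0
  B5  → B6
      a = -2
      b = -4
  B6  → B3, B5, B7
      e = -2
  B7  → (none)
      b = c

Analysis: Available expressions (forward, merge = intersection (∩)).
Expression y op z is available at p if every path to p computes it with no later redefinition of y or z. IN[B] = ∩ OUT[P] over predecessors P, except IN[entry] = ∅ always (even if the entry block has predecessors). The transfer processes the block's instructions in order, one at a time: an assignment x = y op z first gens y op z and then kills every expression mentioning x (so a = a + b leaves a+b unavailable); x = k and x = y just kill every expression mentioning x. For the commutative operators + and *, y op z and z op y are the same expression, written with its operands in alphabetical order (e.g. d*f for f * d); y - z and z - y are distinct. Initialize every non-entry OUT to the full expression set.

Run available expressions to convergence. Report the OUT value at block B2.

Answer: {b*b, d-d}

Working:
Fixpoint table:
  B0:   IN={}   OUT={}
  B1:   IN={}   OUT={e+e}
  B2:   IN={e+e}   OUT={b*b, d-d}
  B3:   IN={}   OUT={}
  B4:   IN={}   OUT={}
  B5:   IN={}   OUT={}
  B6:   IN={}   OUT={}
  B7:   IN={}   OUT={}

Merge at B2: IN[B2] = OUT[B1] = {e+e}
Applying B2's transfer function to that IN value gives OUT[B2] (row B2 above).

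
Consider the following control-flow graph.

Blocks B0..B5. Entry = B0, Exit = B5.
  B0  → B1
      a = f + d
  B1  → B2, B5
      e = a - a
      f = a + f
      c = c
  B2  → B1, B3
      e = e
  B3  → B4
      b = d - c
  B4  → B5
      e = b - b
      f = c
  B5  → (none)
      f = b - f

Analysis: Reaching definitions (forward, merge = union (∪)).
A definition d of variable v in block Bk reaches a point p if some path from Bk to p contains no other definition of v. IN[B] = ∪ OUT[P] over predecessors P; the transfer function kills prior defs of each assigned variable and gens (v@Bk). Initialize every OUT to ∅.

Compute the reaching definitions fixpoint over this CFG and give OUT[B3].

Per-block solution:
  B0:  IN={}  OUT={a@B0}
  B1:  IN={a@B0, c@B1, e@B2, f@B1}  OUT={a@B0, c@B1, e@B1, f@B1}
  B2:  IN={a@B0, c@B1, e@B1, f@B1}  OUT={a@B0, c@B1, e@B2, f@B1}
  B3:  IN={a@B0, c@B1, e@B2, f@B1}  OUT={a@B0, b@B3, c@B1, e@B2, f@B1}
  B4:  IN={a@B0, b@B3, c@B1, e@B2, f@B1}  OUT={a@B0, b@B3, c@B1, e@B4, f@B4}
  B5:  IN={a@B0, b@B3, c@B1, e@B1, e@B4, f@B1, f@B4}  OUT={a@B0, b@B3, c@B1, e@B1, e@B4, f@B5}

Merge at B3: IN[B3] = OUT[B2] = {a@B0, c@B1, e@B2, f@B1}
Applying B3's transfer function to that IN value gives OUT[B3] (row B3 above).

Answer: {a@B0, b@B3, c@B1, e@B2, f@B1}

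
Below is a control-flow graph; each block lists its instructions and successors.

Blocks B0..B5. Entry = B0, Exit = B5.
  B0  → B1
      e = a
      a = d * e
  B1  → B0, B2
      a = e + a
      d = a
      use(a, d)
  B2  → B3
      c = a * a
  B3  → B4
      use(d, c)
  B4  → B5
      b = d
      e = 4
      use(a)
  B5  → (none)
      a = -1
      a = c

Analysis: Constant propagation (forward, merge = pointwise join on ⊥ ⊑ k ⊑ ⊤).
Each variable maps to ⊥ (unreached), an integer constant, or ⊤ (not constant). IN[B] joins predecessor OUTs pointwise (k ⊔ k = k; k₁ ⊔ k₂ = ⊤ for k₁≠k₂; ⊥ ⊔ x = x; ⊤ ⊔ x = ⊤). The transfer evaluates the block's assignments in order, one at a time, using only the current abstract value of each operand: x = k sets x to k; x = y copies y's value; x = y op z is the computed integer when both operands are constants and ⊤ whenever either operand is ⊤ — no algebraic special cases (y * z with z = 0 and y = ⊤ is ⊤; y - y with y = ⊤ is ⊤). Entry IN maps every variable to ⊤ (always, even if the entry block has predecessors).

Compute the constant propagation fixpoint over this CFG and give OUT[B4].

Fixpoint table:
  B0:   IN=(all ⊤)   OUT=(all ⊤)
  B1:   IN=(all ⊤)   OUT=(all ⊤)
  B2:   IN=(all ⊤)   OUT=(all ⊤)
  B3:   IN=(all ⊤)   OUT=(all ⊤)
  B4:   IN=(all ⊤)   OUT={e:4; rest ⊤}
  B5:   IN={e:4; rest ⊤}   OUT={e:4; rest ⊤}

Merge at B4: IN[B4] = OUT[B3] = {a: ⊤, b: ⊤, c: ⊤, d: ⊤, e: ⊤, f: ⊤}
Applying B4's transfer function to that IN value gives OUT[B4] (row B4 above).

Answer: {a: ⊤, b: ⊤, c: ⊤, d: ⊤, e: 4, f: ⊤}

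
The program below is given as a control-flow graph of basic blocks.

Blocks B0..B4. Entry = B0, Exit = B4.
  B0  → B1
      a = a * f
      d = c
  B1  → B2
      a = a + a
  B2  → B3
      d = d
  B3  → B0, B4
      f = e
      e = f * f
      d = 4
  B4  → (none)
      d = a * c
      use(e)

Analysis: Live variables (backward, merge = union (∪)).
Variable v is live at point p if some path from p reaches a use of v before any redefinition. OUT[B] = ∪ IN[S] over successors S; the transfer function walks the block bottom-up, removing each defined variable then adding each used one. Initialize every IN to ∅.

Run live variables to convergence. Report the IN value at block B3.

Fixpoint table:
  B0:   IN={a, c, e, f}   OUT={a, c, d, e}
  B1:   IN={a, c, d, e}   OUT={a, c, d, e}
  B2:   IN={a, c, d, e}   OUT={a, c, e}
  B3:   IN={a, c, e}   OUT={a, c, e, f}
  B4:   IN={a, c, e}   OUT={}

Merge at B3: OUT[B3] = IN[B0] ⊔ IN[B4] = {a, c, e, f}
Applying B3's transfer function to that OUT value gives IN[B3] (row B3 above).

Answer: {a, c, e}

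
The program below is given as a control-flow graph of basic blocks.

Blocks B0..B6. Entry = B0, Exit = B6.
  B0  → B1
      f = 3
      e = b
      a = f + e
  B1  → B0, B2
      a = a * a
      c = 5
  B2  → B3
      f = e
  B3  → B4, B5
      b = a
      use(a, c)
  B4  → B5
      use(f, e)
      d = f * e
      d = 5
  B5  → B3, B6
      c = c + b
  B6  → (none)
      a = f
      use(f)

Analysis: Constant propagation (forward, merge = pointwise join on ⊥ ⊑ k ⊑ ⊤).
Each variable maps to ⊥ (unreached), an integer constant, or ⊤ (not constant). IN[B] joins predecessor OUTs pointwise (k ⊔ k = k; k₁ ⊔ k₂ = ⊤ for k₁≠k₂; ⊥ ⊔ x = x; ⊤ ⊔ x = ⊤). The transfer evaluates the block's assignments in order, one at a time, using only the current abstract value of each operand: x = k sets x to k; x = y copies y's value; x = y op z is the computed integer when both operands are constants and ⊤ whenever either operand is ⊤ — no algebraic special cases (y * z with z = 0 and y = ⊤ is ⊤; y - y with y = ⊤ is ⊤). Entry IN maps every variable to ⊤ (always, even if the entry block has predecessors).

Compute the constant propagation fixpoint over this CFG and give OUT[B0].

Fixpoint table:
  B0:  IN=(all ⊤)  OUT={f:3; rest ⊤}
  B1:  IN={f:3; rest ⊤}  OUT={c:5, f:3; rest ⊤}
  B2:  IN={c:5, f:3; rest ⊤}  OUT={c:5; rest ⊤}
  B3:  IN=(all ⊤)  OUT=(all ⊤)
  B4:  IN=(all ⊤)  OUT={d:5; rest ⊤}
  B5:  IN=(all ⊤)  OUT=(all ⊤)
  B6:  IN=(all ⊤)  OUT=(all ⊤)

Merge at B0 (entry node, so the boundary value (all ⊤) is joined with the incoming edge(s)): IN[B0] = (all ⊤) ⊔ OUT[B1] = {a: ⊤, b: ⊤, c: ⊤, d: ⊤, e: ⊤, f: ⊤}
Applying B0's transfer function to that IN value gives OUT[B0] (row B0 above).

Answer: {a: ⊤, b: ⊤, c: ⊤, d: ⊤, e: ⊤, f: 3}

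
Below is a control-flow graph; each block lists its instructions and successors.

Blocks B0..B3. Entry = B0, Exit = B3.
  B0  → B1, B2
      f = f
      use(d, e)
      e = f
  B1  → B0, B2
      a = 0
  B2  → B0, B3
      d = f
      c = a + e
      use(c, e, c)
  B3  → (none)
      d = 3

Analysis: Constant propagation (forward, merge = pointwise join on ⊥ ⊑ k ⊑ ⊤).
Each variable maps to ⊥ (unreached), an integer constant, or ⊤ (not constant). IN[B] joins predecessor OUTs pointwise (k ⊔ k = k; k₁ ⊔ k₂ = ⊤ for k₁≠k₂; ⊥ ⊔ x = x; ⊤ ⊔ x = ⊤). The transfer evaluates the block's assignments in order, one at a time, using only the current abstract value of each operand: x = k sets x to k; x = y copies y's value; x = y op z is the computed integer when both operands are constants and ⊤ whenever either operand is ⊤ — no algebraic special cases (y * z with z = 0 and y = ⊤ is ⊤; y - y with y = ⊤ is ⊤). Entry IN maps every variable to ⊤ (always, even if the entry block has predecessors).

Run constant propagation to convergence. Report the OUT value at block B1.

Fixpoint table:
  B0:   IN=(all ⊤)   OUT=(all ⊤)
  B1:   IN=(all ⊤)   OUT={a:0; rest ⊤}
  B2:   IN=(all ⊤)   OUT=(all ⊤)
  B3:   IN=(all ⊤)   OUT={d:3; rest ⊤}

Merge at B1: IN[B1] = OUT[B0] = {a: ⊤, b: ⊤, c: ⊤, d: ⊤, e: ⊤, f: ⊤}
Applying B1's transfer function to that IN value gives OUT[B1] (row B1 above).

Answer: {a: 0, b: ⊤, c: ⊤, d: ⊤, e: ⊤, f: ⊤}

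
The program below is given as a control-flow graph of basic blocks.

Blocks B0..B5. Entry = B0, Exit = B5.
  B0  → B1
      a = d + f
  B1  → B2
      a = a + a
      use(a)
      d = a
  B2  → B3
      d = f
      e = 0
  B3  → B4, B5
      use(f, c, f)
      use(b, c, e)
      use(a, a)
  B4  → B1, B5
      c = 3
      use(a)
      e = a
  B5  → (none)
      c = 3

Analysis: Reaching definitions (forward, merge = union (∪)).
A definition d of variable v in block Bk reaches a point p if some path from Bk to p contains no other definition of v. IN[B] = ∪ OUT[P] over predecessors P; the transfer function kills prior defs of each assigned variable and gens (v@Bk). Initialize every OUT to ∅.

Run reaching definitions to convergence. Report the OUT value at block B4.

Fixpoint table:
  B0:   IN={}   OUT={a@B0}
  B1:   IN={a@B0, a@B1, c@B4, d@B2, e@B4}   OUT={a@B1, c@B4, d@B1, e@B4}
  B2:   IN={a@B1, c@B4, d@B1, e@B4}   OUT={a@B1, c@B4, d@B2, e@B2}
  B3:   IN={a@B1, c@B4, d@B2, e@B2}   OUT={a@B1, c@B4, d@B2, e@B2}
  B4:   IN={a@B1, c@B4, d@B2, e@B2}   OUT={a@B1, c@B4, d@B2, e@B4}
  B5:   IN={a@B1, c@B4, d@B2, e@B2, e@B4}   OUT={a@B1, c@B5, d@B2, e@B2, e@B4}

Merge at B4: IN[B4] = OUT[B3] = {a@B1, c@B4, d@B2, e@B2}
Applying B4's transfer function to that IN value gives OUT[B4] (row B4 above).

Answer: {a@B1, c@B4, d@B2, e@B4}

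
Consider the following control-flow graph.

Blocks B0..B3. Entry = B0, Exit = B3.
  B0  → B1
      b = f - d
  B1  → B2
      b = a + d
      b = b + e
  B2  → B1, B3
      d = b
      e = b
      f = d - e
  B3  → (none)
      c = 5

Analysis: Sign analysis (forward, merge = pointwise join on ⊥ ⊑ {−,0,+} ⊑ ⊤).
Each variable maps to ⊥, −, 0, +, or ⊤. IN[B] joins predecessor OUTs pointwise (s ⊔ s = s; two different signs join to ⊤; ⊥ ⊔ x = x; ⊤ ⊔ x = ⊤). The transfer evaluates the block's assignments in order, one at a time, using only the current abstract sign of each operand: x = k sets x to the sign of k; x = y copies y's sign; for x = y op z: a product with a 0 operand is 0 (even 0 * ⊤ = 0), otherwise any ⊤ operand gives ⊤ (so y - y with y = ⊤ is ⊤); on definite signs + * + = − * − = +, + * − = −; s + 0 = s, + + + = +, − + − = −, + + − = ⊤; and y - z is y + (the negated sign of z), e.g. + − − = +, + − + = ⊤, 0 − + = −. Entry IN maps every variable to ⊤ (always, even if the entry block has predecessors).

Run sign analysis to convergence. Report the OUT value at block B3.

Answer: {a: ⊤, b: ⊤, c: +, d: ⊤, e: ⊤, f: ⊤}

Derivation:
Per-block solution:
  B0: | IN=(all ⊤) | OUT=(all ⊤)
  B1: | IN=(all ⊤) | OUT=(all ⊤)
  B2: | IN=(all ⊤) | OUT=(all ⊤)
  B3: | IN=(all ⊤) | OUT={c:+; rest ⊤}

Merge at B3: IN[B3] = OUT[B2] = {a: ⊤, b: ⊤, c: ⊤, d: ⊤, e: ⊤, f: ⊤}
Applying B3's transfer function to that IN value gives OUT[B3] (row B3 above).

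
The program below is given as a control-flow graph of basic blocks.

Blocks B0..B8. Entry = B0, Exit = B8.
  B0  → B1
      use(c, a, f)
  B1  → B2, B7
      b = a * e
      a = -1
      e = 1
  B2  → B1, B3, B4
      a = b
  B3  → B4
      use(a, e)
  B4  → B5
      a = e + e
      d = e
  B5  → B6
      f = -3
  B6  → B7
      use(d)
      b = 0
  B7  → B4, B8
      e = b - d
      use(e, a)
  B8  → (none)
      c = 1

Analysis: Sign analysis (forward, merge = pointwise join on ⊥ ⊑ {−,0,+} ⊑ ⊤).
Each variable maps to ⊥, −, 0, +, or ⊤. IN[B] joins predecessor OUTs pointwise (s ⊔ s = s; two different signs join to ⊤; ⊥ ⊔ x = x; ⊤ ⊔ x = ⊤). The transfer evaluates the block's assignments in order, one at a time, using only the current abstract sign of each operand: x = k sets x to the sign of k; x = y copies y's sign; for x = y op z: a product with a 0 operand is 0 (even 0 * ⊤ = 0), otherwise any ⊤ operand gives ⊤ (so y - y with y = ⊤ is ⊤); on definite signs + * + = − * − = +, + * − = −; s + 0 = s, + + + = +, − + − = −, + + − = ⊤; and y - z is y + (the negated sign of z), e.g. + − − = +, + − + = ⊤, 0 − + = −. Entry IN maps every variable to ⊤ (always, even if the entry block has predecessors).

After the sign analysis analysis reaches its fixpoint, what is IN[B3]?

Fixpoint table:
  B0:  IN=(all ⊤)  OUT=(all ⊤)
  B1:  IN=(all ⊤)  OUT={a:-, e:+; rest ⊤}
  B2:  IN={a:-, e:+; rest ⊤}  OUT={e:+; rest ⊤}
  B3:  IN={e:+; rest ⊤}  OUT={e:+; rest ⊤}
  B4:  IN=(all ⊤)  OUT=(all ⊤)
  B5:  IN=(all ⊤)  OUT={f:-; rest ⊤}
  B6:  IN={f:-; rest ⊤}  OUT={b:0, f:-; rest ⊤}
  B7:  IN=(all ⊤)  OUT=(all ⊤)
  B8:  IN=(all ⊤)  OUT={c:+; rest ⊤}

Merge at B3: IN[B3] = OUT[B2] = {a: ⊤, b: ⊤, c: ⊤, d: ⊤, e: +, f: ⊤}

Answer: {a: ⊤, b: ⊤, c: ⊤, d: ⊤, e: +, f: ⊤}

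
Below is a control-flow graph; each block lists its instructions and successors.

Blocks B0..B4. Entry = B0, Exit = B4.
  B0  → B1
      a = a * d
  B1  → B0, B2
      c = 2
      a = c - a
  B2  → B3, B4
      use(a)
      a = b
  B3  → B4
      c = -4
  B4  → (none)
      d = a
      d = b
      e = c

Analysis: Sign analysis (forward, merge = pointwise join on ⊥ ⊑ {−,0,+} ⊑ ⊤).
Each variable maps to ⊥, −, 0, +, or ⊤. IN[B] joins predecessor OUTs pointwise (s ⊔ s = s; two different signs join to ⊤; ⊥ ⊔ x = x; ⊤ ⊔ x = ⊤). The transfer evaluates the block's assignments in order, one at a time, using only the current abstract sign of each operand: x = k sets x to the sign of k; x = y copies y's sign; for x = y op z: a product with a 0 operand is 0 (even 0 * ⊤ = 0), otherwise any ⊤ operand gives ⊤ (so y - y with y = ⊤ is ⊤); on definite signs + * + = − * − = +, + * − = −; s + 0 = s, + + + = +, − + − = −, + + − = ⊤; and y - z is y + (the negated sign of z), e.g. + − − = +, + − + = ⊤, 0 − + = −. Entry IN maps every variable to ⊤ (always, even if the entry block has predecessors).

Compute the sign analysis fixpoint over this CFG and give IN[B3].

Fixpoint table:
  B0:  IN=(all ⊤)  OUT=(all ⊤)
  B1:  IN=(all ⊤)  OUT={c:+; rest ⊤}
  B2:  IN={c:+; rest ⊤}  OUT={c:+; rest ⊤}
  B3:  IN={c:+; rest ⊤}  OUT={c:-; rest ⊤}
  B4:  IN=(all ⊤)  OUT=(all ⊤)

Merge at B3: IN[B3] = OUT[B2] = {a: ⊤, b: ⊤, c: +, d: ⊤, e: ⊤, f: ⊤}

Answer: {a: ⊤, b: ⊤, c: +, d: ⊤, e: ⊤, f: ⊤}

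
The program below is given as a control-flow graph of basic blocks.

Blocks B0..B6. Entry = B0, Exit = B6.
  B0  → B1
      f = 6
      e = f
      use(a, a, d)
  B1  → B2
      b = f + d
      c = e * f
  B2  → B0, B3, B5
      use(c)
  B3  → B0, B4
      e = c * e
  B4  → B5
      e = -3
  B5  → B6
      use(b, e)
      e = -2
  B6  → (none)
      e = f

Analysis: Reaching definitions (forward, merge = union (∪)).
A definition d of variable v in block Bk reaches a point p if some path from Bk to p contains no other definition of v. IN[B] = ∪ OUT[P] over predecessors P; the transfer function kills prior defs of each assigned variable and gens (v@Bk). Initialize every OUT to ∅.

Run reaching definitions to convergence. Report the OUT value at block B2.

Converged values:
  B0:  IN={b@B1, c@B1, e@B0, e@B3, f@B0}  OUT={b@B1, c@B1, e@B0, f@B0}
  B1:  IN={b@B1, c@B1, e@B0, f@B0}  OUT={b@B1, c@B1, e@B0, f@B0}
  B2:  IN={b@B1, c@B1, e@B0, f@B0}  OUT={b@B1, c@B1, e@B0, f@B0}
  B3:  IN={b@B1, c@B1, e@B0, f@B0}  OUT={b@B1, c@B1, e@B3, f@B0}
  B4:  IN={b@B1, c@B1, e@B3, f@B0}  OUT={b@B1, c@B1, e@B4, f@B0}
  B5:  IN={b@B1, c@B1, e@B0, e@B4, f@B0}  OUT={b@B1, c@B1, e@B5, f@B0}
  B6:  IN={b@B1, c@B1, e@B5, f@B0}  OUT={b@B1, c@B1, e@B6, f@B0}

Merge at B2: IN[B2] = OUT[B1] = {b@B1, c@B1, e@B0, f@B0}
Applying B2's transfer function to that IN value gives OUT[B2] (row B2 above).

Answer: {b@B1, c@B1, e@B0, f@B0}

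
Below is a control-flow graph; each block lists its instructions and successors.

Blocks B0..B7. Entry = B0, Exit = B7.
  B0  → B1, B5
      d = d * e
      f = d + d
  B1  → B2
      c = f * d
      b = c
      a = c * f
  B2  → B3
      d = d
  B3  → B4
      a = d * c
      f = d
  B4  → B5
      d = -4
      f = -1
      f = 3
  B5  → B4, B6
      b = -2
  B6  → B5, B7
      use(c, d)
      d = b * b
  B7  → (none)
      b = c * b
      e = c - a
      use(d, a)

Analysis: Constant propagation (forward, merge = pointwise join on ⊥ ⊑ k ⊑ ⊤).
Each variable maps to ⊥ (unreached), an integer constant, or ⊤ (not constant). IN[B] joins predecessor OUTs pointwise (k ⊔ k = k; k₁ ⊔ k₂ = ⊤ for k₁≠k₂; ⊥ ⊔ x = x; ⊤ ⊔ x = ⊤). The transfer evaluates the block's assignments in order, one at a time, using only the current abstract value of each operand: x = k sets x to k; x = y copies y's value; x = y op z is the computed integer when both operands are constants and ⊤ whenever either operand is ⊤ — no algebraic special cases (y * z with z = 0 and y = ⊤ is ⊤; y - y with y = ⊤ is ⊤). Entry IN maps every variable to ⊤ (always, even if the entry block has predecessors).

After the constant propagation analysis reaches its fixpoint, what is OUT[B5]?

Per-block solution:
  B0:  IN=(all ⊤)  OUT=(all ⊤)
  B1:  IN=(all ⊤)  OUT=(all ⊤)
  B2:  IN=(all ⊤)  OUT=(all ⊤)
  B3:  IN=(all ⊤)  OUT=(all ⊤)
  B4:  IN=(all ⊤)  OUT={d:-4, f:3; rest ⊤}
  B5:  IN=(all ⊤)  OUT={b:-2; rest ⊤}
  B6:  IN={b:-2; rest ⊤}  OUT={b:-2, d:4; rest ⊤}
  B7:  IN={b:-2, d:4; rest ⊤}  OUT={d:4; rest ⊤}

Merge at B5: IN[B5] = OUT[B0] ⊔ OUT[B4] ⊔ OUT[B6] = {a: ⊤, b: ⊤, c: ⊤, d: ⊤, e: ⊤, f: ⊤}
Applying B5's transfer function to that IN value gives OUT[B5] (row B5 above).

Answer: {a: ⊤, b: -2, c: ⊤, d: ⊤, e: ⊤, f: ⊤}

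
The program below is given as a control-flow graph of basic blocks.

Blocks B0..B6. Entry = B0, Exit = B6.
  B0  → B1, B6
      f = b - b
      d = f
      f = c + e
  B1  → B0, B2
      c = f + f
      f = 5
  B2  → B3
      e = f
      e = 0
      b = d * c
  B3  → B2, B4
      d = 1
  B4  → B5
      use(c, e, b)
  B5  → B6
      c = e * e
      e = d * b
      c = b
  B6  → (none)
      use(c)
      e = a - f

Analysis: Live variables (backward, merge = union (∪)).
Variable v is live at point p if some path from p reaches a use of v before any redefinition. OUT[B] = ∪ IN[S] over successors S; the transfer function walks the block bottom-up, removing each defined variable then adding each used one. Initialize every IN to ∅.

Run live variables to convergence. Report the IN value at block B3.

Answer: {a, b, c, e, f}

Derivation:
Per-block solution:
  B0:  IN={a, b, c, e}  OUT={a, b, c, d, e, f}
  B1:  IN={a, b, d, e, f}  OUT={a, b, c, d, e, f}
  B2:  IN={a, c, d, f}  OUT={a, b, c, e, f}
  B3:  IN={a, b, c, e, f}  OUT={a, b, c, d, e, f}
  B4:  IN={a, b, c, d, e, f}  OUT={a, b, d, e, f}
  B5:  IN={a, b, d, e, f}  OUT={a, c, f}
  B6:  IN={a, c, f}  OUT={}

Merge at B3: OUT[B3] = IN[B2] ⊔ IN[B4] = {a, b, c, d, e, f}
Applying B3's transfer function to that OUT value gives IN[B3] (row B3 above).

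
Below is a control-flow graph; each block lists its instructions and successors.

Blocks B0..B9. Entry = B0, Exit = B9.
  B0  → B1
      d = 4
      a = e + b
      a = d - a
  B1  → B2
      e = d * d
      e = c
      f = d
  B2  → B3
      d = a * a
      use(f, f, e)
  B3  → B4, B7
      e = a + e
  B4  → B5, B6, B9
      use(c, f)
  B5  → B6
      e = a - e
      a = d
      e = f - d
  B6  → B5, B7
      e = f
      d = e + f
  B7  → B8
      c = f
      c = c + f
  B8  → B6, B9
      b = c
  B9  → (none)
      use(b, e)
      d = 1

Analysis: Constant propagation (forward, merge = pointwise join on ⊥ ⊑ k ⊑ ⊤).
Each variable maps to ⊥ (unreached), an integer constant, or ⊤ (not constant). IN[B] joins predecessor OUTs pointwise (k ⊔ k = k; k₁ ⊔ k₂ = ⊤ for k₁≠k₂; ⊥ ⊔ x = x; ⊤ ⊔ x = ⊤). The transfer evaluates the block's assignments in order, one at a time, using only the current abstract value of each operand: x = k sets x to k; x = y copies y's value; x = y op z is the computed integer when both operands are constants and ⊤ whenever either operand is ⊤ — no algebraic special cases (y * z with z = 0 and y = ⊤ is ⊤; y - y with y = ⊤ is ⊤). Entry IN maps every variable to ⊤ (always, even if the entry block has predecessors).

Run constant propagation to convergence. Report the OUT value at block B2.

Converged values:
  B0: | IN=(all ⊤) | OUT={d:4; rest ⊤}
  B1: | IN={d:4; rest ⊤} | OUT={d:4, f:4; rest ⊤}
  B2: | IN={d:4, f:4; rest ⊤} | OUT={f:4; rest ⊤}
  B3: | IN={f:4; rest ⊤} | OUT={f:4; rest ⊤}
  B4: | IN={f:4; rest ⊤} | OUT={f:4; rest ⊤}
  B5: | IN={f:4; rest ⊤} | OUT={f:4; rest ⊤}
  B6: | IN={f:4; rest ⊤} | OUT={d:8, e:4, f:4; rest ⊤}
  B7: | IN={f:4; rest ⊤} | OUT={c:8, f:4; rest ⊤}
  B8: | IN={c:8, f:4; rest ⊤} | OUT={b:8, c:8, f:4; rest ⊤}
  B9: | IN={f:4; rest ⊤} | OUT={d:1, f:4; rest ⊤}

Merge at B2: IN[B2] = OUT[B1] = {a: ⊤, b: ⊤, c: ⊤, d: 4, e: ⊤, f: 4}
Applying B2's transfer function to that IN value gives OUT[B2] (row B2 above).

Answer: {a: ⊤, b: ⊤, c: ⊤, d: ⊤, e: ⊤, f: 4}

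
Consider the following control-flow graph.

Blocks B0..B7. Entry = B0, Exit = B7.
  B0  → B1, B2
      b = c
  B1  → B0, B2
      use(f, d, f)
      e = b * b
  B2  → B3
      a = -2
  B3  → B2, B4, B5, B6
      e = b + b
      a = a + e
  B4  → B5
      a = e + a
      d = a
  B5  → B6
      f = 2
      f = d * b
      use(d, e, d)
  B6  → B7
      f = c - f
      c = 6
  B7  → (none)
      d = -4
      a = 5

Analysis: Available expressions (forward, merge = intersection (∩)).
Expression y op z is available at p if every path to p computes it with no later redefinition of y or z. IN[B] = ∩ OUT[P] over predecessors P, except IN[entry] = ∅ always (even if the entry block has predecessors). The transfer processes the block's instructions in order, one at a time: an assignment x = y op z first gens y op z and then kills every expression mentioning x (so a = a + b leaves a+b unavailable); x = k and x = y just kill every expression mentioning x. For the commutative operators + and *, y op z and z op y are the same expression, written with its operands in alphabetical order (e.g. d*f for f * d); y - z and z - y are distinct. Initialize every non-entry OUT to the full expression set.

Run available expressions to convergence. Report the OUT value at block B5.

Answer: {b*d, b+b}

Working:
Per-block solution:
  B0:  IN={}  OUT={}
  B1:  IN={}  OUT={b*b}
  B2:  IN={}  OUT={}
  B3:  IN={}  OUT={b+b}
  B4:  IN={b+b}  OUT={b+b}
  B5:  IN={b+b}  OUT={b*d, b+b}
  B6:  IN={b+b}  OUT={b+b}
  B7:  IN={b+b}  OUT={b+b}

Merge at B5: IN[B5] = OUT[B3] ∩ OUT[B4] = {b+b}
Applying B5's transfer function to that IN value gives OUT[B5] (row B5 above).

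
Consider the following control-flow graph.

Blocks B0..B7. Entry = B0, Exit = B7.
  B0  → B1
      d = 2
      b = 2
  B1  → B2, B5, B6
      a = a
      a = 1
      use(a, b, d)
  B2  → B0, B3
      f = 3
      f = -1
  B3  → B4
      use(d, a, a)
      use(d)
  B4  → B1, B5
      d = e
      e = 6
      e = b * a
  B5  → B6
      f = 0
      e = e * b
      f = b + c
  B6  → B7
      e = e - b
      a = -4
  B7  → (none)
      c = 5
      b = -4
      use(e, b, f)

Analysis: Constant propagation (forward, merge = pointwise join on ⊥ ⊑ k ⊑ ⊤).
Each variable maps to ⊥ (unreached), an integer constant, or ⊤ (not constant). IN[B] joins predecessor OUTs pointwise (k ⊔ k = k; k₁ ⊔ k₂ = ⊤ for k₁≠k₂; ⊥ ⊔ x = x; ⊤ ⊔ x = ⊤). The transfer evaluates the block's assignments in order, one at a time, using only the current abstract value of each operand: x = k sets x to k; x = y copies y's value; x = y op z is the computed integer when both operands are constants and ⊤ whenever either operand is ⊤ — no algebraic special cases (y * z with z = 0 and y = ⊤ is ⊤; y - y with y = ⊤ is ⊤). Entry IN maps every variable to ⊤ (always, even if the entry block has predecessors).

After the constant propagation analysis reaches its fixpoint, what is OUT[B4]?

Per-block solution:
  B0: | IN=(all ⊤) | OUT={b:2, d:2; rest ⊤}
  B1: | IN={b:2; rest ⊤} | OUT={a:1, b:2; rest ⊤}
  B2: | IN={a:1, b:2; rest ⊤} | OUT={a:1, b:2, f:-1; rest ⊤}
  B3: | IN={a:1, b:2, f:-1; rest ⊤} | OUT={a:1, b:2, f:-1; rest ⊤}
  B4: | IN={a:1, b:2, f:-1; rest ⊤} | OUT={a:1, b:2, e:2, f:-1; rest ⊤}
  B5: | IN={a:1, b:2; rest ⊤} | OUT={a:1, b:2; rest ⊤}
  B6: | IN={a:1, b:2; rest ⊤} | OUT={a:-4, b:2; rest ⊤}
  B7: | IN={a:-4, b:2; rest ⊤} | OUT={a:-4, b:-4, c:5; rest ⊤}

Merge at B4: IN[B4] = OUT[B3] = {a: 1, b: 2, c: ⊤, d: ⊤, e: ⊤, f: -1}
Applying B4's transfer function to that IN value gives OUT[B4] (row B4 above).

Answer: {a: 1, b: 2, c: ⊤, d: ⊤, e: 2, f: -1}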